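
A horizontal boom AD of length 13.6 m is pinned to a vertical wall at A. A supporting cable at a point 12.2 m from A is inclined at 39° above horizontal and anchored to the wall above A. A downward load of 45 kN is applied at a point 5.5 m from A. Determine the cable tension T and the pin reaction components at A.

T = 32.24 kN, A_x = 25.05 kN, A_y = 24.71 kN

ΣM about A: T·sin39°·12.2 − 45·5.5 = 0 → T = 247.5/(12.2·0.62932) = 32.2362 ≈ 32.24 kN.
ΣF_x = 0: A_x − T·cos39° = 0 → A_x = 32.2362 × 0.777146 = 25.05 kN.
ΣF_y = 0: A_y + T·sin39° − 45 = 0 → A_y = 45 − 32.2362 × 0.62932 = 24.71 kN.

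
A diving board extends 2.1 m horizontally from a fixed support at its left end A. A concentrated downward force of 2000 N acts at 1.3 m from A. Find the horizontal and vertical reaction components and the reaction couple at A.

ΣF_x = 0: A_x = 0.
ΣF_y = 0: A_y − 2000 = 0 → A_y = 2000 N.
ΣM about A: M_A − 2000·1.3 = 0 → M_A = 2600 N·m.

A_x = 0, A_y = 2000 N, M_A = 2600 N·m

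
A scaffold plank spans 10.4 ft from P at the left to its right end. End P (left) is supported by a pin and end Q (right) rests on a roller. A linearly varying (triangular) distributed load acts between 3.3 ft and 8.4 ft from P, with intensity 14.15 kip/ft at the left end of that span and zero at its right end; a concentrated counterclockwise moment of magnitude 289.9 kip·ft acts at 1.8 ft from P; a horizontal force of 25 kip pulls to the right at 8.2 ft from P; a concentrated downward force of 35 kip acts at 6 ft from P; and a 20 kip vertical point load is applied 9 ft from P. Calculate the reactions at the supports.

Resultant of the triangular load: ½ × 14.15 × 5.1 = 36.0825 kip, acting at 5 ft from P (one-third of the span from the peak).
Taking moments about P: Q_y·10.4 − (½·14.15·5.1)·5 + 289.9 − 35·6 − 20·9 = 0 → Q_y = 280.5125/10.4 = 26.9724 ≈ 26.97 kip.
ΣF_y = 0: P_y + 26.9724 − ½·14.15·5.1 − 35 − 20 = 0 → P_y = 64.11 kip.
ΣF_x = 0: P_x + 25 = 0 → P_x = -25.00 kip.

P_x = -25.00 kip, P_y = 64.11 kip, Q_y = 26.97 kip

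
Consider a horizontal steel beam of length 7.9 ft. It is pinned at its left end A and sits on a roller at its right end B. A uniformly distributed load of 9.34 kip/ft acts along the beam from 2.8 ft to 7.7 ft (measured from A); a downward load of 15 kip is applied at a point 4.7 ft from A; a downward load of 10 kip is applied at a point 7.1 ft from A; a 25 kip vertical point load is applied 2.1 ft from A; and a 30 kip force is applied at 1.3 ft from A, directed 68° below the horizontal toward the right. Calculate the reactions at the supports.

A_x = -11.24 kip, A_y = 64.03 kip, B_y = 59.55 kip

Resultant of the distributed load: 9.34 × 4.9 = 45.766 kip at 5.25 ft from A.
Taking moments about A: B_y·7.9 − (9.34·4.9)·5.25 − 15·4.7 − 10·7.1 − 25·2.1 − 30·sin68°·1.3 = 0 → B_y = 470.432/7.9 = 59.5484 ≈ 59.55 kip.
ΣF_y = 0: A_y + 59.5484 − 9.34·4.9 − 15 − 10 − 25 − 30·sin68° = 0 → A_y = 64.03 kip.
ΣF_x = 0: A_x + 30·cos68° = 0 → A_x = -11.24 kip.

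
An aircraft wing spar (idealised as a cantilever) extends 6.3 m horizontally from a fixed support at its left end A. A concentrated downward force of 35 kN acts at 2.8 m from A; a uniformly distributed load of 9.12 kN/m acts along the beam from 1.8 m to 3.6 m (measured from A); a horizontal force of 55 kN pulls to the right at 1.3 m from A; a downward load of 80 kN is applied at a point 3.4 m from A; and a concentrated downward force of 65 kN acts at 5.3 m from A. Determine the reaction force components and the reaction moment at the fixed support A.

Resultant of the distributed load: 9.12 × 1.8 = 16.416 kN at 2.7 m from A.
ΣF_x = 0: A_x + 55 = 0 → A_x = -55.00 kN.
ΣF_y = 0: A_y − 35 − 9.12·1.8 − 80 − 65 = 0 → A_y = 196.4 kN.
ΣM about A: M_A − 35·2.8 − (9.12·1.8)·2.7 − 80·3.4 − 65·5.3 = 0 → M_A = 758.8 kN·m.

A_x = -55.00 kN, A_y = 196.4 kN, M_A = 758.8 kN·m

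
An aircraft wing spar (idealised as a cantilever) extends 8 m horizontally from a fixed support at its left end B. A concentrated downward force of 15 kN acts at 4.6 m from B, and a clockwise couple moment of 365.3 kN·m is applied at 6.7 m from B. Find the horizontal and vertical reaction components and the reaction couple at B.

B_x = 0, B_y = 15.00 kN, M_B = 434.3 kN·m

ΣF_x = 0: B_x = 0.
ΣF_y = 0: B_y − 15 = 0 → B_y = 15.00 kN.
ΣM about B: M_B − 15·4.6 − 365.3 = 0 → M_B = 434.3 kN·m.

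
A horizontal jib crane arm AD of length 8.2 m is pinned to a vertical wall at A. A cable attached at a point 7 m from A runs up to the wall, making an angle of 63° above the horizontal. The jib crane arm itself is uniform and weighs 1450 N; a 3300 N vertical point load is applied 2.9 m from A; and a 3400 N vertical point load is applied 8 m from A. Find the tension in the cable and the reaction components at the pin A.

T = 6849 N, A_x = 3109 N, A_y = 2048 N

ΣM about A: T·sin63°·7 − 1450·4.1 − 3300·2.9 − 3400·8 = 0 → T = 42715/(7·0.891007) = 6848.59 ≈ 6849 N.
ΣF_x = 0: A_x − T·cos63° = 0 → A_x = 6848.59 × 0.45399 = 3109 N.
ΣF_y = 0: A_y + T·sin63° − 1450 − 3300 − 3400 = 0 → A_y = 8150 − 6848.59 × 0.891007 = 2048 N.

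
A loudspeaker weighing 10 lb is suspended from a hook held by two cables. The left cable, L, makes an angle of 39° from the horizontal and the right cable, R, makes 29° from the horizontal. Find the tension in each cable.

T_L = 9.433 lb, T_R = 8.382 lb

ΣF_x = 0: −T_L·cos39° + T_R·cos29° = 0 → T_R = 0.888553·T_L.
ΣF_y = 0: T_L·sin39° + T_R·sin29° = 10.
Substitute: T_L·(0.62932 + 0.888553·0.48481) = 10 → T_L = 9.43308 ≈ 9.433 lb.
Then T_R = 0.888553 × 9.43308 = 8.382 lb.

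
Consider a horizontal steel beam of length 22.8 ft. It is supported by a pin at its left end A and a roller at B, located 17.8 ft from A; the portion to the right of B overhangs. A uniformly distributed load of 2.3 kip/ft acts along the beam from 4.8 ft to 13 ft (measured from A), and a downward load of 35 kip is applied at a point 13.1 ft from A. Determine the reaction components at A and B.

A_x = 0, A_y = 18.67 kip, B_y = 35.19 kip

Resultant of the distributed load: 2.3 × 8.2 = 18.86 kip at 8.9 ft from A.
Moments about A: B_y·17.8 − (2.3·8.2)·8.9 − 35·13.1 = 0 → B_y = 626.354/17.8 = 35.1884 ≈ 35.19 kip.
ΣF_y = 0: A_y + 35.1884 − 2.3·8.2 − 35 = 0 → A_y = 18.67 kip.
ΣF_x = 0: no horizontal applied forces, so A_x = 0.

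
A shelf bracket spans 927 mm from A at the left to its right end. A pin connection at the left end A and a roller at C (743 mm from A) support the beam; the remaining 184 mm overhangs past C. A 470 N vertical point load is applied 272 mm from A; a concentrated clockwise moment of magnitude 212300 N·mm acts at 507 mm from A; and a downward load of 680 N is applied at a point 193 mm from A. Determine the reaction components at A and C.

ΣM about A: C_y·743 − 470·272 − 212300 − 680·193 = 0 → C_y = 471380/743 = 634.428 ≈ 634.4 N.
ΣF_y = 0: A_y + 634.428 − 470 − 680 = 0 → A_y = 515.6 N.
ΣF_x = 0: no horizontal applied forces, so A_x = 0.

A_x = 0, A_y = 515.6 N, C_y = 634.4 N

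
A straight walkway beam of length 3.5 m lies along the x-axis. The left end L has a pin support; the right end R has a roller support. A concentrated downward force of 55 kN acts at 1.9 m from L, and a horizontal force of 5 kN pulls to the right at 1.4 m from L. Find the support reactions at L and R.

Taking moments about L: R_y·3.5 − 55·1.9 = 0 → R_y = 104.5/3.5 = 29.8571 ≈ 29.86 kN.
ΣF_y = 0: L_y + 29.8571 − 55 = 0 → L_y = 25.14 kN.
ΣF_x = 0: L_x + 5 = 0 → L_x = -5.000 kN.

L_x = -5.000 kN, L_y = 25.14 kN, R_y = 29.86 kN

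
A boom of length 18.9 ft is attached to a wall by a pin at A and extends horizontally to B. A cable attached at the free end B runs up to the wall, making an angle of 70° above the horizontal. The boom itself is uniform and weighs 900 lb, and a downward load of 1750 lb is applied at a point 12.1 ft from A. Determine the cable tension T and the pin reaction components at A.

ΣM about A: T·sin70°·18.9 − 900·9.45 − 1750·12.1 = 0 → T = 29680/(18.9·0.939693) = 1671.15 ≈ 1671 lb.
ΣF_x = 0: A_x − T·cos70° = 0 → A_x = 1671.15 × 0.34202 = 571.6 lb.
ΣF_y = 0: A_y + T·sin70° − 900 − 1750 = 0 → A_y = 2650 − 1671.15 × 0.939693 = 1080 lb.

T = 1671 lb, A_x = 571.6 lb, A_y = 1080 lb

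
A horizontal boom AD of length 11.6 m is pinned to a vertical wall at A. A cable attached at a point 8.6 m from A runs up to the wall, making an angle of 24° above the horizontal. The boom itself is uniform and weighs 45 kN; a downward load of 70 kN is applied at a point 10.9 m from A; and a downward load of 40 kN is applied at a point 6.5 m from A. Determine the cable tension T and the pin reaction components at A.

T = 367.1 kN, A_x = 335.3 kN, A_y = 5.698 kN

ΣM about A: T·sin24°·8.6 − 45·5.8 − 70·10.9 − 40·6.5 = 0 → T = 1284/(8.6·0.406737) = 367.073 ≈ 367.1 kN.
ΣF_x = 0: A_x − T·cos24° = 0 → A_x = 367.073 × 0.913545 = 335.3 kN.
ΣF_y = 0: A_y + T·sin24° − 45 − 70 − 40 = 0 → A_y = 155 − 367.073 × 0.406737 = 5.698 kN.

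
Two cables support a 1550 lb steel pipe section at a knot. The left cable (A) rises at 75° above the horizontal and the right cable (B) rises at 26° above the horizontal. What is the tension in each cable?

ΣF_x = 0: −T_A·cos75° + T_B·cos26° = 0 → T_B = 0.287963·T_A.
ΣF_y = 0: T_A·sin75° + T_B·sin26° = 1550.
Substitute: T_A·(0.965926 + 0.287963·0.438371) = 1550 → T_A = 1419.21 ≈ 1419 lb.
Then T_B = 0.287963 × 1419.21 = 408.7 lb.

T_A = 1419 lb, T_B = 408.7 lb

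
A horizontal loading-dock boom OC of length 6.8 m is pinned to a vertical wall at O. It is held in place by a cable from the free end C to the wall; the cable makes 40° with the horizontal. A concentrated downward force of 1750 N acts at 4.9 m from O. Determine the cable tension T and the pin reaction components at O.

T = 1962 N, O_x = 1503 N, O_y = 489.0 N

ΣM about O: T·sin40°·6.8 − 1750·4.9 = 0 → T = 8575/(6.8·0.642788) = 1961.81 ≈ 1962 N.
ΣF_x = 0: O_x − T·cos40° = 0 → O_x = 1961.81 × 0.766044 = 1503 N.
ΣF_y = 0: O_y + T·sin40° − 1750 = 0 → O_y = 1750 − 1961.81 × 0.642788 = 489.0 N.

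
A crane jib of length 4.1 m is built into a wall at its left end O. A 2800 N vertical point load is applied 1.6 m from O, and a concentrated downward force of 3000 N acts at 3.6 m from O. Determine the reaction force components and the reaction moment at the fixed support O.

ΣF_x = 0: O_x = 0.
ΣF_y = 0: O_y − 2800 − 3000 = 0 → O_y = 5800 N.
ΣM about O: M_O − 2800·1.6 − 3000·3.6 = 0 → M_O = 15280 N·m.

O_x = 0, O_y = 5800 N, M_O = 15280 N·m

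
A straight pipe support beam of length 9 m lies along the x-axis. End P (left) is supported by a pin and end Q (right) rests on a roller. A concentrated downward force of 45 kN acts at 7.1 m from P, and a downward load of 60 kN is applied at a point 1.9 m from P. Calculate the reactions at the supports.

P_x = 0, P_y = 56.83 kN, Q_y = 48.17 kN

ΣM about P: Q_y·9 − 45·7.1 − 60·1.9 = 0 → Q_y = 433.5/9 = 48.1667 ≈ 48.17 kN.
ΣF_y = 0: P_y + 48.1667 − 45 − 60 = 0 → P_y = 56.83 kN.
ΣF_x = 0: no horizontal applied forces, so P_x = 0.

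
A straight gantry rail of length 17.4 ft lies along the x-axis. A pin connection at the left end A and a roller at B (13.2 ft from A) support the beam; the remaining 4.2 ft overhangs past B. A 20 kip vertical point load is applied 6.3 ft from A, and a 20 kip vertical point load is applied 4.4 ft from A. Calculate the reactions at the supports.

A_x = 0, A_y = 23.79 kip, B_y = 16.21 kip

Taking moments about A: B_y·13.2 − 20·6.3 − 20·4.4 = 0 → B_y = 214/13.2 = 16.2121 ≈ 16.21 kip.
ΣF_y = 0: A_y + 16.2121 − 20 − 20 = 0 → A_y = 23.79 kip.
ΣF_x = 0: no horizontal applied forces, so A_x = 0.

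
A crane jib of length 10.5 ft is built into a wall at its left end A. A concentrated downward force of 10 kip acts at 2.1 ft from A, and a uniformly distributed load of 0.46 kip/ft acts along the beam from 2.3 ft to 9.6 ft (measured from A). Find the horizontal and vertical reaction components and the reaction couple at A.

Resultant of the distributed load: 0.46 × 7.3 = 3.358 kip at 5.95 ft from A.
ΣF_x = 0: A_x = 0.
ΣF_y = 0: A_y − 10 − 0.46·7.3 = 0 → A_y = 13.36 kip.
ΣM about A: M_A − 10·2.1 − (0.46·7.3)·5.95 = 0 → M_A = 40.98 kip·ft.

A_x = 0, A_y = 13.36 kip, M_A = 40.98 kip·ft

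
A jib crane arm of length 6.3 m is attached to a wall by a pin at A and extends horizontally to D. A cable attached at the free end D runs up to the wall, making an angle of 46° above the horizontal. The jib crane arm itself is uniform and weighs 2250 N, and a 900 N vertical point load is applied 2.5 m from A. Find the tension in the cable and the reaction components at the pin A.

T = 2060 N, A_x = 1431 N, A_y = 1668 N

ΣM about A: T·sin46°·6.3 − 2250·3.15 − 900·2.5 = 0 → T = 9337.5/(6.3·0.71934) = 2060.42 ≈ 2060 N.
ΣF_x = 0: A_x − T·cos46° = 0 → A_x = 2060.42 × 0.694658 = 1431 N.
ΣF_y = 0: A_y + T·sin46° − 2250 − 900 = 0 → A_y = 3150 − 2060.42 × 0.71934 = 1668 N.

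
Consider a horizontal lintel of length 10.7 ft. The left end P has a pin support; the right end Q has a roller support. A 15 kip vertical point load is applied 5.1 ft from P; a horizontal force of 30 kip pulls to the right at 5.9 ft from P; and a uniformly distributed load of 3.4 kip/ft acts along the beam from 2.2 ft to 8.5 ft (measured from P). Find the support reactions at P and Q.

P_x = -30.00 kip, P_y = 18.56 kip, Q_y = 17.86 kip

Resultant of the distributed load: 3.4 × 6.3 = 21.42 kip at 5.35 ft from P.
ΣM about P: Q_y·10.7 − 15·5.1 − (3.4·6.3)·5.35 = 0 → Q_y = 191.097/10.7 = 17.8595 ≈ 17.86 kip.
ΣF_y = 0: P_y + 17.8595 − 15 − 3.4·6.3 = 0 → P_y = 18.56 kip.
ΣF_x = 0: P_x + 30 = 0 → P_x = -30.00 kip.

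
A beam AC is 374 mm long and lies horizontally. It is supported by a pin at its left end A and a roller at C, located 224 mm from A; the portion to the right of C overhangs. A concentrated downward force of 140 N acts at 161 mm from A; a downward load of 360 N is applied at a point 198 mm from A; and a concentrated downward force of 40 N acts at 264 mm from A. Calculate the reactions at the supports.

A_x = 0, A_y = 74.02 N, C_y = 466.0 N

ΣM about A: C_y·224 − 140·161 − 360·198 − 40·264 = 0 → C_y = 104380/224 = 465.982 ≈ 466.0 N.
ΣF_y = 0: A_y + 465.982 − 140 − 360 − 40 = 0 → A_y = 74.02 N.
ΣF_x = 0: no horizontal applied forces, so A_x = 0.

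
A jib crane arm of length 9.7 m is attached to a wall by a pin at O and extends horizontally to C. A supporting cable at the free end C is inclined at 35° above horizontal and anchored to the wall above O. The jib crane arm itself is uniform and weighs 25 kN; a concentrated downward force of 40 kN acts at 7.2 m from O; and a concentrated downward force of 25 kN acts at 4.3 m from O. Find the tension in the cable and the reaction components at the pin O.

T = 92.88 kN, O_x = 76.08 kN, O_y = 36.73 kN

ΣM about O: T·sin35°·9.7 − 25·4.85 − 40·7.2 − 25·4.3 = 0 → T = 516.75/(9.7·0.573576) = 92.8791 ≈ 92.88 kN.
ΣF_x = 0: O_x − T·cos35° = 0 → O_x = 92.8791 × 0.819152 = 76.08 kN.
ΣF_y = 0: O_y + T·sin35° − 25 − 40 − 25 = 0 → O_y = 90 − 92.8791 × 0.573576 = 36.73 kN.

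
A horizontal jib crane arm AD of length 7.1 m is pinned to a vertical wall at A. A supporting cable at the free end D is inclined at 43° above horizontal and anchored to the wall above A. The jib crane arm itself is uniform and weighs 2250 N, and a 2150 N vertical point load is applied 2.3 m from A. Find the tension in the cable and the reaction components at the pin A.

ΣM about A: T·sin43°·7.1 − 2250·3.55 − 2150·2.3 = 0 → T = 12932.5/(7.1·0.681998) = 2670.8 ≈ 2671 N.
ΣF_x = 0: A_x − T·cos43° = 0 → A_x = 2670.8 × 0.731354 = 1953 N.
ΣF_y = 0: A_y + T·sin43° − 2250 − 2150 = 0 → A_y = 4400 − 2670.8 × 0.681998 = 2579 N.

T = 2671 N, A_x = 1953 N, A_y = 2579 N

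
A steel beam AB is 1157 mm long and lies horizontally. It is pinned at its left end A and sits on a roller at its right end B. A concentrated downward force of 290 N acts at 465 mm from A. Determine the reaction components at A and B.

A_x = 0, A_y = 173.4 N, B_y = 116.6 N

ΣM about A: B_y·1157 − 290·465 = 0 → B_y = 134850/1157 = 116.551 ≈ 116.6 N.
ΣF_y = 0: A_y + 116.551 − 290 = 0 → A_y = 173.4 N.
ΣF_x = 0: no horizontal applied forces, so A_x = 0.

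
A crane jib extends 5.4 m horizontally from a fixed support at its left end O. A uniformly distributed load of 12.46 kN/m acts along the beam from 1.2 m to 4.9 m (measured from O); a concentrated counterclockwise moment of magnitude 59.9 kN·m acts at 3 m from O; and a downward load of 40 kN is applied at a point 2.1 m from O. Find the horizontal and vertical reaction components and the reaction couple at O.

Resultant of the distributed load: 12.46 × 3.7 = 46.102 kN at 3.05 m from O.
ΣF_x = 0: O_x = 0.
ΣF_y = 0: O_y − 12.46·3.7 − 40 = 0 → O_y = 86.10 kN.
ΣM about O: M_O − (12.46·3.7)·3.05 + 59.9 − 40·2.1 = 0 → M_O = 164.7 kN·m.

O_x = 0, O_y = 86.10 kN, M_O = 164.7 kN·m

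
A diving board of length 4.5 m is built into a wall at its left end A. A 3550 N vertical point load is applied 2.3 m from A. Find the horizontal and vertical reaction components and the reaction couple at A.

ΣF_x = 0: A_x = 0.
ΣF_y = 0: A_y − 3550 = 0 → A_y = 3550 N.
ΣM about A: M_A − 3550·2.3 = 0 → M_A = 8165 N·m.

A_x = 0, A_y = 3550 N, M_A = 8165 N·m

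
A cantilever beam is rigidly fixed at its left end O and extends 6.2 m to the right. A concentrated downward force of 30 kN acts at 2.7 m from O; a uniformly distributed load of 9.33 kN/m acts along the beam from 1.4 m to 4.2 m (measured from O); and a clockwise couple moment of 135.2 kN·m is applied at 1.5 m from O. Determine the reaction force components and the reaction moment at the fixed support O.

Resultant of the distributed load: 9.33 × 2.8 = 26.124 kN at 2.8 m from O.
ΣF_x = 0: O_x = 0.
ΣF_y = 0: O_y − 30 − 9.33·2.8 = 0 → O_y = 56.12 kN.
ΣM about O: M_O − 30·2.7 − (9.33·2.8)·2.8 − 135.2 = 0 → M_O = 289.3 kN·m.

O_x = 0, O_y = 56.12 kN, M_O = 289.3 kN·m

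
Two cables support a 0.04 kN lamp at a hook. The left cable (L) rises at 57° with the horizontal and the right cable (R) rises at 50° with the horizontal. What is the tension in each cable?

T_L = 0.02689 kN, T_R = 0.02278 kN

ΣF_x = 0: −T_L·cos57° + T_R·cos50° = 0 → T_R = 0.847308·T_L.
ΣF_y = 0: T_L·sin57° + T_R·sin50° = 0.04.
Substitute: T_L·(0.838671 + 0.847308·0.766044) = 0.04 → T_L = 0.0268863 ≈ 0.02689 kN.
Then T_R = 0.847308 × 0.0268863 = 0.02278 kN.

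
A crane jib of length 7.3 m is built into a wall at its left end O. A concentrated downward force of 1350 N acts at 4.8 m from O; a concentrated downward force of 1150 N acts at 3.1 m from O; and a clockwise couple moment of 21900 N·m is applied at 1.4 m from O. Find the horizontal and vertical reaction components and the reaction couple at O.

O_x = 0, O_y = 2500 N, M_O = 31940 N·m

ΣF_x = 0: O_x = 0.
ΣF_y = 0: O_y − 1350 − 1150 = 0 → O_y = 2500 N.
ΣM about O: M_O − 1350·4.8 − 1150·3.1 − 21900 = 0 → M_O = 31940 N·m.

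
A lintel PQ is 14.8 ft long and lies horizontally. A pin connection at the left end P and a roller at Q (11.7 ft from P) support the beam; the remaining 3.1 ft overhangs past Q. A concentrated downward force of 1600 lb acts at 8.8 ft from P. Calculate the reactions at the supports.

P_x = 0, P_y = 396.6 lb, Q_y = 1203 lb

Taking moments about P: Q_y·11.7 − 1600·8.8 = 0 → Q_y = 14080/11.7 = 1203.42 ≈ 1203 lb.
ΣF_y = 0: P_y + 1203.42 − 1600 = 0 → P_y = 396.6 lb.
ΣF_x = 0: no horizontal applied forces, so P_x = 0.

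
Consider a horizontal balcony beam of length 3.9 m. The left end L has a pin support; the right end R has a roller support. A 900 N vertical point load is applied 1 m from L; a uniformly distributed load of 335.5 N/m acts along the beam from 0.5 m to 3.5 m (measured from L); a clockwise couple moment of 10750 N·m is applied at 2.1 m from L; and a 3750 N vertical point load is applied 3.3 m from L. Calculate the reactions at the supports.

Resultant of the distributed load: 335.5 × 3 = 1006.5 N at 2 m from L.
Taking moments about L: R_y·3.9 − 900·1 − (335.5·3)·2 − 10750 − 3750·3.3 = 0 → R_y = 26038/3.9 = 6676.41 ≈ 6676 N.
ΣF_y = 0: L_y + 6676.41 − 900 − 335.5·3 − 3750 = 0 → L_y = -1020 N.
ΣF_x = 0: no horizontal applied forces, so L_x = 0.

L_x = 0, L_y = -1020 N, R_y = 6676 N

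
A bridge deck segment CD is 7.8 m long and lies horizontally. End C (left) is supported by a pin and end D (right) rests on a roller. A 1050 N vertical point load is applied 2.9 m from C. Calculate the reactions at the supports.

ΣM about C: D_y·7.8 − 1050·2.9 = 0 → D_y = 3045/7.8 = 390.385 ≈ 390.4 N.
ΣF_y = 0: C_y + 390.385 − 1050 = 0 → C_y = 659.6 N.
ΣF_x = 0: no horizontal applied forces, so C_x = 0.

C_x = 0, C_y = 659.6 N, D_y = 390.4 N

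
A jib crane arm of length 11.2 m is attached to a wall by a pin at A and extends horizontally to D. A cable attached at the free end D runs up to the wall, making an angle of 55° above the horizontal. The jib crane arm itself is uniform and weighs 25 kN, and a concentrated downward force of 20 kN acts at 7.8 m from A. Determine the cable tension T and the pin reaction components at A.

ΣM about A: T·sin55°·11.2 − 25·5.6 − 20·7.8 = 0 → T = 296/(11.2·0.819152) = 32.2633 ≈ 32.26 kN.
ΣF_x = 0: A_x − T·cos55° = 0 → A_x = 32.2633 × 0.573576 = 18.51 kN.
ΣF_y = 0: A_y + T·sin55° − 25 − 20 = 0 → A_y = 45 − 32.2633 × 0.819152 = 18.57 kN.

T = 32.26 kN, A_x = 18.51 kN, A_y = 18.57 kN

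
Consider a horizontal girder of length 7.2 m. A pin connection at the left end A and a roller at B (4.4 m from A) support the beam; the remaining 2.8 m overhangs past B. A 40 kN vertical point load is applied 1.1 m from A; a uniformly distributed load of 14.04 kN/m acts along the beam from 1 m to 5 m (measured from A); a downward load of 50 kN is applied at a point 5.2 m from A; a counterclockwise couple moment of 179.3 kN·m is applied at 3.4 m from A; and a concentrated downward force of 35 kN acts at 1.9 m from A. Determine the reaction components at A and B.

Resultant of the distributed load: 14.04 × 4 = 56.16 kN at 3 m from A.
ΣM about A: B_y·4.4 − 40·1.1 − (14.04·4)·3 − 50·5.2 + 179.3 − 35·1.9 = 0 → B_y = 359.68/4.4 = 81.7455 ≈ 81.75 kN.
ΣF_y = 0: A_y + 81.7455 − 40 − 14.04·4 − 50 − 35 = 0 → A_y = 99.41 kN.
ΣF_x = 0: no horizontal applied forces, so A_x = 0.

A_x = 0, A_y = 99.41 kN, B_y = 81.75 kN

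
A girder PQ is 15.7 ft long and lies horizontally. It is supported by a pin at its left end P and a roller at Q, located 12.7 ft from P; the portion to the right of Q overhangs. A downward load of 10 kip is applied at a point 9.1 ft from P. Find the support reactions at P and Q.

Taking moments about P: Q_y·12.7 − 10·9.1 = 0 → Q_y = 91/12.7 = 7.16535 ≈ 7.165 kip.
ΣF_y = 0: P_y + 7.16535 − 10 = 0 → P_y = 2.835 kip.
ΣF_x = 0: no horizontal applied forces, so P_x = 0.

P_x = 0, P_y = 2.835 kip, Q_y = 7.165 kip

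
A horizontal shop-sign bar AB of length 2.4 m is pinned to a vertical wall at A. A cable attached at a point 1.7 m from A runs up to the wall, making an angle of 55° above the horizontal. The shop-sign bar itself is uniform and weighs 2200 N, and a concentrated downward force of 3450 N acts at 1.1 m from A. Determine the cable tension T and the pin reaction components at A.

ΣM about A: T·sin55°·1.7 − 2200·1.2 − 3450·1.1 = 0 → T = 6435/(1.7·0.819152) = 4620.99 ≈ 4621 N.
ΣF_x = 0: A_x − T·cos55° = 0 → A_x = 4620.99 × 0.573576 = 2650 N.
ΣF_y = 0: A_y + T·sin55° − 2200 − 3450 = 0 → A_y = 5650 − 4620.99 × 0.819152 = 1865 N.

T = 4621 N, A_x = 2650 N, A_y = 1865 N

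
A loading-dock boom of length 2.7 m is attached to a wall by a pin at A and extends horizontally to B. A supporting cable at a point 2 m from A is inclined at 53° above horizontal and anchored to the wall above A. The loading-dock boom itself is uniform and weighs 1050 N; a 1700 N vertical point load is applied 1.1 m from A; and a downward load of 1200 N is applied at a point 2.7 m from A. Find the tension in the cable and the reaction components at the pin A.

T = 4087 N, A_x = 2459 N, A_y = 686.2 N

ΣM about A: T·sin53°·2 − 1050·1.35 − 1700·1.1 − 1200·2.7 = 0 → T = 6527.5/(2·0.798636) = 4086.66 ≈ 4087 N.
ΣF_x = 0: A_x − T·cos53° = 0 → A_x = 4086.66 × 0.601815 = 2459 N.
ΣF_y = 0: A_y + T·sin53° − 1050 − 1700 − 1200 = 0 → A_y = 3950 − 4086.66 × 0.798636 = 686.2 N.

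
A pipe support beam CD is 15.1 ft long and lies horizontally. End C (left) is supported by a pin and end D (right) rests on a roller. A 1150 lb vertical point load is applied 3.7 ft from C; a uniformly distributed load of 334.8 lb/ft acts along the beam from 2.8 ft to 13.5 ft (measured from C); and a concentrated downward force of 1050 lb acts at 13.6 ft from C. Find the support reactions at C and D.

Resultant of the distributed load: 334.8 × 10.7 = 3582.36 lb at 8.15 ft from C.
Moments about C: D_y·15.1 − 1150·3.7 − (334.8·10.7)·8.15 − 1050·13.6 = 0 → D_y = 47731.234/15.1 = 3161.01 ≈ 3161 lb.
ΣF_y = 0: C_y + 3161.01 − 1150 − 334.8·10.7 − 1050 = 0 → C_y = 2621 lb.
ΣF_x = 0: no horizontal applied forces, so C_x = 0.

C_x = 0, C_y = 2621 lb, D_y = 3161 lb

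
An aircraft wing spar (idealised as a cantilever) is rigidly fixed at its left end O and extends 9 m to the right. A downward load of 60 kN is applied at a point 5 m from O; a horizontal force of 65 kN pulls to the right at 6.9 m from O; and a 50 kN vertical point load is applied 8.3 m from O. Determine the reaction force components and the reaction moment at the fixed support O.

O_x = -65.00 kN, O_y = 110.0 kN, M_O = 715.0 kN·m

ΣF_x = 0: O_x + 65 = 0 → O_x = -65.00 kN.
ΣF_y = 0: O_y − 60 − 50 = 0 → O_y = 110.0 kN.
ΣM about O: M_O − 60·5 − 50·8.3 = 0 → M_O = 715.0 kN·m.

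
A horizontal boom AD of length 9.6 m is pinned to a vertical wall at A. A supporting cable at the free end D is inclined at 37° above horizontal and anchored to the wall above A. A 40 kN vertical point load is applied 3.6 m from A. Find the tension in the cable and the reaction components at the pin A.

ΣM about A: T·sin37°·9.6 − 40·3.6 = 0 → T = 144/(9.6·0.601815) = 24.9246 ≈ 24.92 kN.
ΣF_x = 0: A_x − T·cos37° = 0 → A_x = 24.9246 × 0.798636 = 19.91 kN.
ΣF_y = 0: A_y + T·sin37° − 40 = 0 → A_y = 40 − 24.9246 × 0.601815 = 25.00 kN.

T = 24.92 kN, A_x = 19.91 kN, A_y = 25.00 kN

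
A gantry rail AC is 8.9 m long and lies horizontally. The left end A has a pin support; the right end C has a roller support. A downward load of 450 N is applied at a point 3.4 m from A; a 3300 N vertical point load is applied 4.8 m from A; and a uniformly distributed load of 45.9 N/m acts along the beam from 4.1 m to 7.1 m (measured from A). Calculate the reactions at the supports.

A_x = 0, A_y = 1849 N, C_y = 2038 N

Resultant of the distributed load: 45.9 × 3 = 137.7 N at 5.6 m from A.
Taking moments about A: C_y·8.9 − 450·3.4 − 3300·4.8 − (45.9·3)·5.6 = 0 → C_y = 18141.12/8.9 = 2038.33 ≈ 2038 N.
ΣF_y = 0: A_y + 2038.33 − 450 − 3300 − 45.9·3 = 0 → A_y = 1849 N.
ΣF_x = 0: no horizontal applied forces, so A_x = 0.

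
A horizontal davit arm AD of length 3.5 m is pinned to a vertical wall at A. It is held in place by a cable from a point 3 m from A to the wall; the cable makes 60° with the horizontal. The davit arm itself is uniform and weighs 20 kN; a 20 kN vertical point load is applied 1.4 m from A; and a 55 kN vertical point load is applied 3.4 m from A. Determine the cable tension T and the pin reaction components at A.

T = 96.23 kN, A_x = 48.11 kN, A_y = 11.67 kN

ΣM about A: T·sin60°·3 − 20·1.75 − 20·1.4 − 55·3.4 = 0 → T = 250/(3·0.866025) = 96.2251 ≈ 96.23 kN.
ΣF_x = 0: A_x − T·cos60° = 0 → A_x = 96.2251 × 0.5 = 48.11 kN.
ΣF_y = 0: A_y + T·sin60° − 20 − 20 − 55 = 0 → A_y = 95 − 96.2251 × 0.866025 = 11.67 kN.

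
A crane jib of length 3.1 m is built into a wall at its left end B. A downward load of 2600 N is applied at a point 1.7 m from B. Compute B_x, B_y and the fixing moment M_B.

ΣF_x = 0: B_x = 0.
ΣF_y = 0: B_y − 2600 = 0 → B_y = 2600 N.
ΣM about B: M_B − 2600·1.7 = 0 → M_B = 4420 N·m.

B_x = 0, B_y = 2600 N, M_B = 4420 N·m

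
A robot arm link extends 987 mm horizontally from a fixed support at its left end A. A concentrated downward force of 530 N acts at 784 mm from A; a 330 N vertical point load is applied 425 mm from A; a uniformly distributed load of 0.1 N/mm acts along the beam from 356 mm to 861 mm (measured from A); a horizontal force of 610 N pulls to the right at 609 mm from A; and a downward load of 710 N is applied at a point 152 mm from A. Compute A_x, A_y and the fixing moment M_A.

A_x = -610.0 N, A_y = 1620 N, M_A = 694400 N·mm

Resultant of the distributed load: 0.1 × 505 = 50.5 N at 608.5 mm from A.
ΣF_x = 0: A_x + 610 = 0 → A_x = -610.0 N.
ΣF_y = 0: A_y − 530 − 330 − 0.1·505 − 710 = 0 → A_y = 1620 N.
ΣM about A: M_A − 530·784 − 330·425 − (0.1·505)·608.5 − 710·152 = 0 → M_A = 694400 N·mm.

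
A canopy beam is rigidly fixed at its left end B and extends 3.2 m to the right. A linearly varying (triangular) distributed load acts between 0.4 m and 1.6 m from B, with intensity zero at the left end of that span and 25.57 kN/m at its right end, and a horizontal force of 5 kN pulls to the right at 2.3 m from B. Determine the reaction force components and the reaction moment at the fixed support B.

Resultant of the triangular load: ½ × 25.57 × 1.2 = 15.342 kN, acting at 1.2 m from B (one-third of the span from the peak).
ΣF_x = 0: B_x + 5 = 0 → B_x = -5.000 kN.
ΣF_y = 0: B_y − ½·25.57·1.2 = 0 → B_y = 15.34 kN.
ΣM about B: M_B − (½·25.57·1.2)·1.2 = 0 → M_B = 18.41 kN·m.

B_x = -5.000 kN, B_y = 15.34 kN, M_B = 18.41 kN·m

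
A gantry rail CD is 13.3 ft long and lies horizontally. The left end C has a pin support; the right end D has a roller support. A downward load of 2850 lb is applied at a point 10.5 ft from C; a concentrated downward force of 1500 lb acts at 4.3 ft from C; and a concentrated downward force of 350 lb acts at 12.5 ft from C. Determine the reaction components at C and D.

Taking moments about C: D_y·13.3 − 2850·10.5 − 1500·4.3 − 350·12.5 = 0 → D_y = 40750/13.3 = 3063.91 ≈ 3064 lb.
ΣF_y = 0: C_y + 3063.91 − 2850 − 1500 − 350 = 0 → C_y = 1636 lb.
ΣF_x = 0: no horizontal applied forces, so C_x = 0.

C_x = 0, C_y = 1636 lb, D_y = 3064 lb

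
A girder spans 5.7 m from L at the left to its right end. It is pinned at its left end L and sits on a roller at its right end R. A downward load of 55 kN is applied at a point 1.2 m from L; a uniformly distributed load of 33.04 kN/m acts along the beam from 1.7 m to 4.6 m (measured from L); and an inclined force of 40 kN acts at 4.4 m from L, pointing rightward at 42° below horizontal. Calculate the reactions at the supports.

Resultant of the distributed load: 33.04 × 2.9 = 95.816 kN at 3.15 m from L.
Taking moments about L: R_y·5.7 − 55·1.2 − (33.04·2.9)·3.15 − 40·sin42°·4.4 = 0 → R_y = 485.587/5.7 = 85.1907 ≈ 85.19 kN.
ΣF_y = 0: L_y + 85.1907 − 55 − 33.04·2.9 − 40·sin42° = 0 → L_y = 92.39 kN.
ΣF_x = 0: L_x + 40·cos42° = 0 → L_x = -29.73 kN.

L_x = -29.73 kN, L_y = 92.39 kN, R_y = 85.19 kN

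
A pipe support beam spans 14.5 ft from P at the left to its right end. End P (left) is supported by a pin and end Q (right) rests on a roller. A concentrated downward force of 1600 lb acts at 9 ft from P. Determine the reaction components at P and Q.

Moments about P: Q_y·14.5 − 1600·9 = 0 → Q_y = 14400/14.5 = 993.103 ≈ 993.1 lb.
ΣF_y = 0: P_y + 993.103 − 1600 = 0 → P_y = 606.9 lb.
ΣF_x = 0: no horizontal applied forces, so P_x = 0.

P_x = 0, P_y = 606.9 lb, Q_y = 993.1 lb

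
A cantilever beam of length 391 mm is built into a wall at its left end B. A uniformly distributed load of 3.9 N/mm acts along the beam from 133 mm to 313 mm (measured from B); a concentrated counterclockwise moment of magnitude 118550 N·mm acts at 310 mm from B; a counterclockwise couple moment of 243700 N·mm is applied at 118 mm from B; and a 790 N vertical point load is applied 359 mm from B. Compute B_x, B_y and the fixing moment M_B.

Resultant of the distributed load: 3.9 × 180 = 702 N at 223 mm from B.
ΣF_x = 0: B_x = 0.
ΣF_y = 0: B_y − 3.9·180 − 790 = 0 → B_y = 1492 N.
ΣM about B: M_B − (3.9·180)·223 + 118550 + 243700 − 790·359 = 0 → M_B = 77910 N·mm.

B_x = 0, B_y = 1492 N, M_B = 77910 N·mm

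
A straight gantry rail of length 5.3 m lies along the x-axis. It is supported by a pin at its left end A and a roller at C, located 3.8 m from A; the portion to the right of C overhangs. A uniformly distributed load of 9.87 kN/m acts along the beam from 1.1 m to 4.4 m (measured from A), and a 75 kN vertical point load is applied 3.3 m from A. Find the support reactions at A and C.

A_x = 0, A_y = 18.87 kN, C_y = 88.70 kN

Resultant of the distributed load: 9.87 × 3.3 = 32.571 kN at 2.75 m from A.
Moments about A: C_y·3.8 − (9.87·3.3)·2.75 − 75·3.3 = 0 → C_y = 337.07025/3.8 = 88.7027 ≈ 88.70 kN.
ΣF_y = 0: A_y + 88.7027 − 9.87·3.3 − 75 = 0 → A_y = 18.87 kN.
ΣF_x = 0: no horizontal applied forces, so A_x = 0.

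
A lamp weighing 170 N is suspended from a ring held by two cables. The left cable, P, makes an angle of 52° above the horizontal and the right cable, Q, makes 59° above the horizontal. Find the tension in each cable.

T_P = 93.79 N, T_Q = 112.1 N

ΣF_x = 0: −T_P·cos52° + T_Q·cos59° = 0 → T_Q = 1.19537·T_P.
ΣF_y = 0: T_P·sin52° + T_Q·sin59° = 170.
Substitute: T_P·(0.788011 + 1.19537·0.857167) = 170 → T_P = 93.7857 ≈ 93.79 N.
Then T_Q = 1.19537 × 93.7857 = 112.1 N.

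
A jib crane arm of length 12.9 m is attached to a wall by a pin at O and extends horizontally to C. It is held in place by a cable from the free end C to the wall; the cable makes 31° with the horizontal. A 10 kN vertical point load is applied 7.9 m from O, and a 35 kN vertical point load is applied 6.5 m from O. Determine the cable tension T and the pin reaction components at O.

ΣM about O: T·sin31°·12.9 − 10·7.9 − 35·6.5 = 0 → T = 306.5/(12.9·0.515038) = 46.1319 ≈ 46.13 kN.
ΣF_x = 0: O_x − T·cos31° = 0 → O_x = 46.1319 × 0.857167 = 39.54 kN.
ΣF_y = 0: O_y + T·sin31° − 10 − 35 = 0 → O_y = 45 − 46.1319 × 0.515038 = 21.24 kN.

T = 46.13 kN, O_x = 39.54 kN, O_y = 21.24 kN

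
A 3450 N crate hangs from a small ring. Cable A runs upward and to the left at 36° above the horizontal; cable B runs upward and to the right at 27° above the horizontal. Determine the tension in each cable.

T_A = 3450 N, T_B = 3133 N

ΣF_x = 0: −T_A·cos36° + T_B·cos27° = 0 → T_B = 0.907981·T_A.
ΣF_y = 0: T_A·sin36° + T_B·sin27° = 3450.
Substitute: T_A·(0.587785 + 0.907981·0.45399) = 3450 → T_A = 3450 N.
Then T_B = 0.907981 × 3450 = 3133 N.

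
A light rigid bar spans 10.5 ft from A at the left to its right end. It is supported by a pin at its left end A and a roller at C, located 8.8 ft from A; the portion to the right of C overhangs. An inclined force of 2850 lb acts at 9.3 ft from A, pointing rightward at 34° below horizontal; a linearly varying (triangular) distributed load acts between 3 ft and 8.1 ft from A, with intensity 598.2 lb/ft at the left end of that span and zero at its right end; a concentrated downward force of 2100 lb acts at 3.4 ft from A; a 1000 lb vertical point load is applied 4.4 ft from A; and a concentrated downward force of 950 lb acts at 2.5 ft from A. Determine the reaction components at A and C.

A_x = -2363 lb, A_y = 3089 lb, C_y = 4080 lb

Resultant of the triangular load: ½ × 598.2 × 5.1 = 1525.41 lb, acting at 4.7 ft from A (one-third of the span from the peak).
Moments about A: C_y·8.8 − 2850·sin34°·9.3 − (½·598.2·5.1)·4.7 − 2100·3.4 − 1000·4.4 − 950·2.5 = 0 → C_y = 35905.8/8.8 = 4080.2 ≈ 4080 lb.
ΣF_y = 0: A_y + 4080.2 − 2850·sin34° − ½·598.2·5.1 − 2100 − 1000 − 950 = 0 → A_y = 3089 lb.
ΣF_x = 0: A_x + 2850·cos34° = 0 → A_x = -2363 lb.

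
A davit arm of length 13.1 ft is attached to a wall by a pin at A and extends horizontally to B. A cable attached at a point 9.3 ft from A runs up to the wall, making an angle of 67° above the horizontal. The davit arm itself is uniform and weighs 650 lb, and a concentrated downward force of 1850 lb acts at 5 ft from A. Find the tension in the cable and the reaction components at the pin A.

T = 1578 lb, A_x = 616.5 lb, A_y = 1048 lb

ΣM about A: T·sin67°·9.3 − 650·6.55 − 1850·5 = 0 → T = 13507.5/(9.3·0.920505) = 1577.85 ≈ 1578 lb.
ΣF_x = 0: A_x − T·cos67° = 0 → A_x = 1577.85 × 0.390731 = 616.5 lb.
ΣF_y = 0: A_y + T·sin67° − 650 − 1850 = 0 → A_y = 2500 − 1577.85 × 0.920505 = 1048 lb.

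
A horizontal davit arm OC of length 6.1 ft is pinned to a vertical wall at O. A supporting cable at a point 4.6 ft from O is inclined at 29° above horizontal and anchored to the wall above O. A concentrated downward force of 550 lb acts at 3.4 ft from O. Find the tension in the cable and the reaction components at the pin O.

T = 838.5 lb, O_x = 733.4 lb, O_y = 143.5 lb

ΣM about O: T·sin29°·4.6 − 550·3.4 = 0 → T = 1870/(4.6·0.48481) = 838.518 ≈ 838.5 lb.
ΣF_x = 0: O_x − T·cos29° = 0 → O_x = 838.518 × 0.87462 = 733.4 lb.
ΣF_y = 0: O_y + T·sin29° − 550 = 0 → O_y = 550 − 838.518 × 0.48481 = 143.5 lb.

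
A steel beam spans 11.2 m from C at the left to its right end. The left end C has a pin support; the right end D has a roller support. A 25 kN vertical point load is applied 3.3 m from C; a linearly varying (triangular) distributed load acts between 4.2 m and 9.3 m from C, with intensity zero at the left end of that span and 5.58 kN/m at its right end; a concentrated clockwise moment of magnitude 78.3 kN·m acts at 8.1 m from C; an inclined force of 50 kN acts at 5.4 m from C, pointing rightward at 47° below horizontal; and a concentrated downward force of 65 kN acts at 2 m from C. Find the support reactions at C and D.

Resultant of the triangular load: ½ × 5.58 × 5.1 = 14.229 kN, acting at 7.6 m from C (one-third of the span from the peak).
Moments about C: D_y·11.2 − 25·3.3 − (½·5.58·5.1)·7.6 − 78.3 − 50·sin47°·5.4 − 65·2 = 0 → D_y = 596.406/11.2 = 53.2505 ≈ 53.25 kN.
ΣF_y = 0: C_y + 53.2505 − 25 − ½·5.58·5.1 − 50·sin47° − 65 = 0 → C_y = 87.55 kN.
ΣF_x = 0: C_x + 50·cos47° = 0 → C_x = -34.10 kN.

C_x = -34.10 kN, C_y = 87.55 kN, D_y = 53.25 kN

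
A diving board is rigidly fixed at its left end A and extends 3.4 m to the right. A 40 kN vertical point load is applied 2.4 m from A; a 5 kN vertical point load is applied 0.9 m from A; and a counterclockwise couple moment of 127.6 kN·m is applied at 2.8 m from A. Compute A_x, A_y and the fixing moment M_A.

A_x = 0, A_y = 45.00 kN, M_A = -27.10 kN·m

ΣF_x = 0: A_x = 0.
ΣF_y = 0: A_y − 40 − 5 = 0 → A_y = 45.00 kN.
ΣM about A: M_A − 40·2.4 − 5·0.9 + 127.6 = 0 → M_A = -27.10 kN·m.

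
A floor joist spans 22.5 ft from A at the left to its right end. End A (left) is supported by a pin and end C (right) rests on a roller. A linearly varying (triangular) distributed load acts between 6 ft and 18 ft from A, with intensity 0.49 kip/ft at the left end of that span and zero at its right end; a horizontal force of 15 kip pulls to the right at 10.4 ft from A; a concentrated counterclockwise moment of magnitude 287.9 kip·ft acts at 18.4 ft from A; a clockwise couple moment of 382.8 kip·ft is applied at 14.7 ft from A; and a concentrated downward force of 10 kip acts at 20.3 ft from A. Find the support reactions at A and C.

Resultant of the triangular load: ½ × 0.49 × 12 = 2.94 kip, acting at 10 ft from A (one-third of the span from the peak).
ΣM about A: C_y·22.5 − (½·0.49·12)·10 + 287.9 − 382.8 − 10·20.3 = 0 → C_y = 327.3/22.5 = 14.5467 ≈ 14.55 kip.
ΣF_y = 0: A_y + 14.5467 − ½·0.49·12 − 10 = 0 → A_y = -1.607 kip.
ΣF_x = 0: A_x + 15 = 0 → A_x = -15.00 kip.

A_x = -15.00 kip, A_y = -1.607 kip, C_y = 14.55 kip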